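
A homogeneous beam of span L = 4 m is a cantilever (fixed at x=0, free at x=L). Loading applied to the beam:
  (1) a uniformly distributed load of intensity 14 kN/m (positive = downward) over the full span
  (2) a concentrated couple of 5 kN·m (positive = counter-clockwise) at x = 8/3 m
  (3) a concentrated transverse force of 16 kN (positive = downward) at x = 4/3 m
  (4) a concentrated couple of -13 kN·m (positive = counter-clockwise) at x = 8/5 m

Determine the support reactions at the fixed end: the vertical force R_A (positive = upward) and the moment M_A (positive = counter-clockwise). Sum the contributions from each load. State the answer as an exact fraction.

R_A = 72 kN, M_A = 424/3 kN·m

Load 1 — uniform load w=14 kN/m over full span:
  R_A = wL = 14·4 = 56 kN
  M_A = wL²/2 = 14·4²/2 = 112 kN·m
Load 2 — applied couple M₀=5 kN·m at a=8/3 m (b=L-a=4/3):
  R_A = 0 kN
  M_A = -M₀ = -5 kN·m
Load 3 — point force P=16 kN at a=4/3 m (b=L-a=8/3):
  R_A = P = 16 kN
  M_A = Pa = 16·(4/3) = 64/3 kN·m
Load 4 — applied couple M₀=-13 kN·m at a=8/5 m (b=L-a=12/5):
  R_A = 0 kN
  M_A = -M₀ = -(-13) = 13 kN·m
Superposition: R_A = 72 kN, M_A = 424/3 kN·m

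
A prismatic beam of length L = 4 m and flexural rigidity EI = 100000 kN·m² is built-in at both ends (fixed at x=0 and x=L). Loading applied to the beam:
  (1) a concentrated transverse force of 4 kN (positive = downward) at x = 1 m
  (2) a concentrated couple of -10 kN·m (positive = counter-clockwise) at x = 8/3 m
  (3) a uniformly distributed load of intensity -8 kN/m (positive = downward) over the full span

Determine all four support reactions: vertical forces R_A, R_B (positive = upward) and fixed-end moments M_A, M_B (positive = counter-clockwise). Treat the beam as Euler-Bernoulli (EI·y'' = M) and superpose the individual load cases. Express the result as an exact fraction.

R_A = -383/24 kN, M_A = -47/4 kN·m, R_B = -289/24 kN, M_B = 119/12 kN·m

Load 1 — point force P=4 kN at a=1 m (b=L-a=3):
  R_A = Pb²(3a+b)/L³ = 4·3²·(3·1+3)/4³ = 27/8 kN
  M_A = Pab²/L² = 4·1·3²/4² = 9/4 kN·m
  R_B = Pa²(a+3b)/L³ = 4·1²·(1+3·3)/4³ = 5/8 kN
  M_B = -Pa²b/L² = -4·1²·3/4² = -3/4 kN·m
Load 2 — applied couple M₀=-10 kN·m at a=8/3 m (b=L-a=4/3):
  R_A = 6M₀ab/L³ = 6·(-10)·(8/3)·(4/3)/4³ = -10/3 kN
  M_A = M₀b(2a-b)/L² = (-10)·(4/3)·(2·(8/3)-(4/3))/4² = -10/3 kN·m
  R_B = -6M₀ab/L³ = -6·(-10)·(8/3)·(4/3)/4³ = 10/3 kN
  M_B = M₀a(2b-a)/L² = (-10)·(8/3)·(2·(4/3)-(8/3))/4² = 0 kN·m
Load 3 — uniform load w=-8 kN/m over full span:
  R_A = wL/2 = (-8)·4/2 = -16 kN
  M_A = wL²/12 = (-8)·4²/12 = -32/3 kN·m
  R_B = wL/2 = (-8)·4/2 = -16 kN
  M_B = -wL²/12 = -(-8)·4²/12 = 32/3 kN·m
Superposition: R_A = -383/24 kN, M_A = -47/4 kN·m, R_B = -289/24 kN, M_B = 119/12 kN·m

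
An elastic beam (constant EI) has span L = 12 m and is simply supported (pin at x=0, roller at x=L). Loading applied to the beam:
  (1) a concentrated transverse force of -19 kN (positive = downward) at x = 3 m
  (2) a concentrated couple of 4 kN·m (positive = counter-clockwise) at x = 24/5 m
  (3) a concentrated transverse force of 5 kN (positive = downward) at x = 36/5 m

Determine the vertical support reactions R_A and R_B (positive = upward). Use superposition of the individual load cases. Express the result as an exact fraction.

Load 1 — point force P=-19 kN at a=3 m (b=L-a=9):
  R_A = Pb/L = (-19)·9/12 = -57/4 kN
  R_B = Pa/L = (-19)·3/12 = -19/4 kN
Load 2 — applied couple M₀=4 kN·m at a=24/5 m (b=L-a=36/5):
  R_A = M₀/L = 4/12 = 1/3 kN
  R_B = -M₀/L = -4/12 = -1/3 kN
Load 3 — point force P=5 kN at a=36/5 m (b=L-a=24/5):
  R_A = Pb/L = 5·(24/5)/12 = 2 kN
  R_B = Pa/L = 5·(36/5)/12 = 3 kN
Superposition: R_A = -143/12 kN, R_B = -25/12 kN

R_A = -143/12 kN, R_B = -25/12 kN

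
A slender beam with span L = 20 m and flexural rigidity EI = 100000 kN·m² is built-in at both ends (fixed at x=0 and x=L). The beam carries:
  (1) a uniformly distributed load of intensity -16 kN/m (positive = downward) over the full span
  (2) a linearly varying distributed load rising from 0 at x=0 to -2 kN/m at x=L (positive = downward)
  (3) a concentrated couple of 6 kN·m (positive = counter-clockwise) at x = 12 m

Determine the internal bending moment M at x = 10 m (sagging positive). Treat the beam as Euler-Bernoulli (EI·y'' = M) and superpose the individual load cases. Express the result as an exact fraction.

M(10) = -4214/15 kN·m

Load 1 — uniform load w=-16 kN/m over full span:
  M_1 = wLx/2 - wL²/12 - wx²/2 = (-16)·20·10/2 - (-16)·20²/12 - (-16)·10²/2 = -800/3 kN·m
Load 2 — triangular load w₀=-2 kN/m (0→w₀ over full span):
  M_2 = 3w₀Lx/20 - w₀L²/30 - w₀x³/(6L) = 3·(-2)·20·10/20 - (-2)·20²/30 - (-2)·10³/(6·20) = -50/3 kN·m
Load 3 — applied couple M₀=6 kN·m at a=12 m (b=L-a=8):
  M_3 = R_Ax - M_A  [x≤a] with R_A=54/125, M_A=48/25 = (54/125)·10 - (48/25) = 12/5 kN·m
Superposition: M = Σ M_i = -4214/15 kN·m ≈ -280.933333 kN·m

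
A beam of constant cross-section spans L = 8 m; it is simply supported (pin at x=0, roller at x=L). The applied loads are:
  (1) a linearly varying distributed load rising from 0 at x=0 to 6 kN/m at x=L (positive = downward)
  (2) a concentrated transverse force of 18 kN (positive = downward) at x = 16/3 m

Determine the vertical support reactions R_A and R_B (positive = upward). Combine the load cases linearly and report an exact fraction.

R_A = 14 kN, R_B = 28 kN

Load 1 — triangular load w₀=6 kN/m (0→w₀ over full span):
  R_A = w₀L/6 = 6·8/6 = 8 kN
  R_B = w₀L/3 = 6·8/3 = 16 kN
Load 2 — point force P=18 kN at a=16/3 m (b=L-a=8/3):
  R_A = Pb/L = 18·(8/3)/8 = 6 kN
  R_B = Pa/L = 18·(16/3)/8 = 12 kN
Superposition: R_A = 14 kN, R_B = 28 kN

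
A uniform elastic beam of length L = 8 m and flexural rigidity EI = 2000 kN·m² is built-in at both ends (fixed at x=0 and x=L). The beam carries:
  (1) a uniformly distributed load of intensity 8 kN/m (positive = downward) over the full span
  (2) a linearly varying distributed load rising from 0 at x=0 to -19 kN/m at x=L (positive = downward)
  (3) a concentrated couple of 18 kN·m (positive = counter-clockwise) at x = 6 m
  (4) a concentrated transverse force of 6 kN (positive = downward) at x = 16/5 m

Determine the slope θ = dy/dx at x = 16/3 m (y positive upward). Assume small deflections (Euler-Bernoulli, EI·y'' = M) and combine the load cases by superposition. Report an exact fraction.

θ(16/3) = 122101/30375000 rad

Load 1 — uniform load w=8 kN/m over full span:
  θ_1 = -wx(L-x)(L-2x)/(12EI) = -8·(16/3)·(8-(16/3))·(8-2·(16/3))/(12·2000) = 128/10125 rad
Load 2 — triangular load w₀=-19 kN/m (0→w₀ over full span):
  θ_2 = -w₀(2x(L-x)(L-2x)(x+2L)+x²(L-x)²)/(120LEI) = -(-19)·(2·(16/3)·(8-(16/3))·(8-2·(16/3))·((16/3)+2·8)+(16/3)²·(8-(16/3))²)/(120·8·2000) = -2128/151875 rad
Load 3 — applied couple M₀=18 kN·m at a=6 m (b=L-a=2):
  θ_3 = (R_Ax²/2 - M_Ax)/EI  [x≤a] with R_A=81/32, M_A=45/8 = ((81/32)·(16/3)²/2 - (45/8)·(16/3))/2000 = 3/1000 rad
Load 4 — point force P=6 kN at a=16/5 m (b=L-a=24/5):
  θ_4 = Pa²(L-x)(2bL-(3b+a)(L-x))/(2L³EI)  [x>a] = 6·(16/5)²·(8-(16/3))·(2·(24/5)·8-(3·(24/5)+(16/5))·(8-(16/3)))/(2·8³·2000) = 112/46875 rad
Superposition: θ = Σ θ_i = 122101/30375000 rad ≈ 0.004020 rad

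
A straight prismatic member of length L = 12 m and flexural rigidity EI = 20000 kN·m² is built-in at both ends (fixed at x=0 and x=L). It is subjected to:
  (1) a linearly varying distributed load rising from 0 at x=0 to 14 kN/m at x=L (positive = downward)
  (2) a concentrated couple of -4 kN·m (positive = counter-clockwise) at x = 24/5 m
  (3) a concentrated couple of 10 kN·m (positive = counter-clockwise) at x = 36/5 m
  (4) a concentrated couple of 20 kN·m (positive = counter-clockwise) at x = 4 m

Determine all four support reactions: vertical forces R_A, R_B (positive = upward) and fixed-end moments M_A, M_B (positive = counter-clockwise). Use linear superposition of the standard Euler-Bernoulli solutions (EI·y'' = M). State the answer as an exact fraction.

Load 1 — triangular load w₀=14 kN/m (0→w₀ over full span):
  R_A = 3w₀L/20 = 3·14·12/20 = 126/5 kN
  M_A = w₀L²/30 = 14·12²/30 = 336/5 kN·m
  R_B = 7w₀L/20 = 7·14·12/20 = 294/5 kN
  M_B = -w₀L²/20 = -14·12²/20 = -504/5 kN·m
Load 2 — applied couple M₀=-4 kN·m at a=24/5 m (b=L-a=36/5):
  R_A = 6M₀ab/L³ = 6·(-4)·(24/5)·(36/5)/12³ = -12/25 kN
  M_A = M₀b(2a-b)/L² = (-4)·(36/5)·(2·(24/5)-(36/5))/12² = -12/25 kN·m
  R_B = -6M₀ab/L³ = -6·(-4)·(24/5)·(36/5)/12³ = 12/25 kN
  M_B = M₀a(2b-a)/L² = (-4)·(24/5)·(2·(36/5)-(24/5))/12² = -32/25 kN·m
Load 3 — applied couple M₀=10 kN·m at a=36/5 m (b=L-a=24/5):
  R_A = 6M₀ab/L³ = 6·10·(36/5)·(24/5)/12³ = 6/5 kN
  M_A = M₀b(2a-b)/L² = 10·(24/5)·(2·(36/5)-(24/5))/12² = 16/5 kN·m
  R_B = -6M₀ab/L³ = -6·10·(36/5)·(24/5)/12³ = -6/5 kN
  M_B = M₀a(2b-a)/L² = 10·(36/5)·(2·(24/5)-(36/5))/12² = 6/5 kN·m
Load 4 — applied couple M₀=20 kN·m at a=4 m (b=L-a=8):
  R_A = 6M₀ab/L³ = 6·20·4·8/12³ = 20/9 kN
  M_A = M₀b(2a-b)/L² = 20·8·(2·4-8)/12² = 0 kN·m
  R_B = -6M₀ab/L³ = -6·20·4·8/12³ = -20/9 kN
  M_B = M₀a(2b-a)/L² = 20·4·(2·8-4)/12² = 20/3 kN·m
Superposition: R_A = 6332/225 kN, M_A = 1748/25 kN·m, R_B = 12568/225 kN, M_B = -7066/75 kN·m

R_A = 6332/225 kN, M_A = 1748/25 kN·m, R_B = 12568/225 kN, M_B = -7066/75 kN·m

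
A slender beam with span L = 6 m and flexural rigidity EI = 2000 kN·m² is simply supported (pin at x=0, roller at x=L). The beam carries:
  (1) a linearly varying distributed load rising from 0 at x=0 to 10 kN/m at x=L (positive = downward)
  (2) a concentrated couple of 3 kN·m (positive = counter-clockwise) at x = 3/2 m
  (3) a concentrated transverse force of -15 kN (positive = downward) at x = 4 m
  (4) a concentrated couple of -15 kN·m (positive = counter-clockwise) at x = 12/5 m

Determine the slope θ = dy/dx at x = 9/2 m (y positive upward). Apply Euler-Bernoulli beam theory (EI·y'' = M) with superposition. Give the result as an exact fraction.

θ(9/2) = 22661/3840000 rad

Load 1 — triangular load w₀=10 kN/m (0→w₀ over full span):
  θ_1 = -w₀(7L⁴-30L²x²+15x⁴)/(360LEI) = -10·(7·6⁴-30·6²·(9/2)²+15·(9/2)⁴)/(360·6·2000) = 3939/256000 rad
Load 2 — applied couple M₀=3 kN·m at a=3/2 m (b=L-a=9/2):
  θ_2 = (M₀x²/(2L)-M₀(x-a)+C₁)/EI  [x>a] with C₁=M₀(3b²-L²)/(6L)=33/16 = (3·(9/2)²/(2·6)-3·((9/2)-(3/2))+(33/16))/2000 = -3/3200 rad
Load 3 — point force P=-15 kN at a=4 m (b=L-a=2):
  θ_3 = -Pa(2L²-6Lx+3x²+a²)/(6LEI)  [x>a] = -(-15)·4·(2·6²-6·6·(9/2)+3·(9/2)²+4²)/(6·6·2000) = -53/4800 rad
Load 4 — applied couple M₀=-15 kN·m at a=12/5 m (b=L-a=18/5):
  θ_4 = (M₀x²/(2L)-M₀(x-a)+C₁)/EI  [x>a] with C₁=M₀(3b²-L²)/(6L)=-6/5 = ((-15)·(9/2)²/(2·6)-(-15)·((9/2)-(12/5))+(-6/5))/2000 = 399/160000 rad
Superposition: θ = Σ θ_i = 22661/3840000 rad ≈ 0.005901 rad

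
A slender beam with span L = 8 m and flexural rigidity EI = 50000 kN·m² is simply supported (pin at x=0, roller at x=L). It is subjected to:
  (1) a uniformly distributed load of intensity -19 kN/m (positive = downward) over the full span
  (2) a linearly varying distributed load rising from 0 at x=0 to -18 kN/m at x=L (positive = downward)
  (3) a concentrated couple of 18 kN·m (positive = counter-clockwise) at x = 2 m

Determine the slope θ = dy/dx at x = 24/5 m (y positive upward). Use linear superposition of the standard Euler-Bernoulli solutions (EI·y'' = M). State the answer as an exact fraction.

θ(24/5) = -658021/187500000 rad

Load 1 — uniform load w=-19 kN/m over full span:
  θ_1 = -w(L³-6Lx²+4x³)/(24EI) = -(-19)·(8³-6·8·(24/5)²+4·(24/5)³)/(24·50000) = -2812/1171875 rad
Load 2 — triangular load w₀=-18 kN/m (0→w₀ over full span):
  θ_2 = -w₀(7L⁴-30L²x²+15x⁴)/(360LEI) = -(-18)·(7·8⁴-30·8²·(24/5)²+15·(24/5)⁴)/(360·8·50000) = -1856/1953125 rad
Load 3 — applied couple M₀=18 kN·m at a=2 m (b=L-a=6):
  θ_3 = (M₀x²/(2L)-M₀(x-a)+C₁)/EI  [x>a] with C₁=M₀(3b²-L²)/(6L)=33/2 = (18·(24/5)²/(2·8)-18·((24/5)-2)+(33/2))/50000 = -399/2500000 rad
Superposition: θ = Σ θ_i = -658021/187500000 rad ≈ -0.003509 rad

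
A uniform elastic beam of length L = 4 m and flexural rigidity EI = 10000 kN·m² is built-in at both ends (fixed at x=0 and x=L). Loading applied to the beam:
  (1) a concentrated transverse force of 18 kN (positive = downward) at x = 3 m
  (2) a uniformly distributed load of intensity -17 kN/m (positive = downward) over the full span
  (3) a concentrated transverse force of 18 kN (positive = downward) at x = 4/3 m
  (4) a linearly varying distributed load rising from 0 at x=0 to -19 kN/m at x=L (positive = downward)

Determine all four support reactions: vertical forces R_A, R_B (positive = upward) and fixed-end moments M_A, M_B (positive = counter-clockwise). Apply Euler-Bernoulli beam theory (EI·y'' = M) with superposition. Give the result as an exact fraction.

R_A = -7021/240 kN, M_A = -2251/120 kN·m, R_B = -9779/240 kN, M_B = 2689/120 kN·m

Load 1 — point force P=18 kN at a=3 m (b=L-a=1):
  R_A = Pb²(3a+b)/L³ = 18·1²·(3·3+1)/4³ = 45/16 kN
  M_A = Pab²/L² = 18·3·1²/4² = 27/8 kN·m
  R_B = Pa²(a+3b)/L³ = 18·3²·(3+3·1)/4³ = 243/16 kN
  M_B = -Pa²b/L² = -18·3²·1/4² = -81/8 kN·m
Load 2 — uniform load w=-17 kN/m over full span:
  R_A = wL/2 = (-17)·4/2 = -34 kN
  M_A = wL²/12 = (-17)·4²/12 = -68/3 kN·m
  R_B = wL/2 = (-17)·4/2 = -34 kN
  M_B = -wL²/12 = -(-17)·4²/12 = 68/3 kN·m
Load 3 — point force P=18 kN at a=4/3 m (b=L-a=8/3):
  R_A = Pb²(3a+b)/L³ = 18·(8/3)²·(3·(4/3)+(8/3))/4³ = 40/3 kN
  M_A = Pab²/L² = 18·(4/3)·(8/3)²/4² = 32/3 kN·m
  R_B = Pa²(a+3b)/L³ = 18·(4/3)²·((4/3)+3·(8/3))/4³ = 14/3 kN
  M_B = -Pa²b/L² = -18·(4/3)²·(8/3)/4² = -16/3 kN·m
Load 4 — triangular load w₀=-19 kN/m (0→w₀ over full span):
  R_A = 3w₀L/20 = 3·(-19)·4/20 = -57/5 kN
  M_A = w₀L²/30 = (-19)·4²/30 = -152/15 kN·m
  R_B = 7w₀L/20 = 7·(-19)·4/20 = -133/5 kN
  M_B = -w₀L²/20 = -(-19)·4²/20 = 76/5 kN·m
Superposition: R_A = -7021/240 kN, M_A = -2251/120 kN·m, R_B = -9779/240 kN, M_B = 2689/120 kN·m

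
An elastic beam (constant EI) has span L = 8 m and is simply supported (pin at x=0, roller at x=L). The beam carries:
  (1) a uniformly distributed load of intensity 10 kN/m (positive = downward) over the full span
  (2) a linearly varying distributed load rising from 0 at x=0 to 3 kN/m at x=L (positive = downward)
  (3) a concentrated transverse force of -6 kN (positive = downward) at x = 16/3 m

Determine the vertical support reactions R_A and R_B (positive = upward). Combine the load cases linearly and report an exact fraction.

Load 1 — uniform load w=10 kN/m over full span:
  R_A = wL/2 = 10·8/2 = 40 kN
  R_B = wL/2 = 10·8/2 = 40 kN
Load 2 — triangular load w₀=3 kN/m (0→w₀ over full span):
  R_A = w₀L/6 = 3·8/6 = 4 kN
  R_B = w₀L/3 = 3·8/3 = 8 kN
Load 3 — point force P=-6 kN at a=16/3 m (b=L-a=8/3):
  R_A = Pb/L = (-6)·(8/3)/8 = -2 kN
  R_B = Pa/L = (-6)·(16/3)/8 = -4 kN
Superposition: R_A = 42 kN, R_B = 44 kN

R_A = 42 kN, R_B = 44 kN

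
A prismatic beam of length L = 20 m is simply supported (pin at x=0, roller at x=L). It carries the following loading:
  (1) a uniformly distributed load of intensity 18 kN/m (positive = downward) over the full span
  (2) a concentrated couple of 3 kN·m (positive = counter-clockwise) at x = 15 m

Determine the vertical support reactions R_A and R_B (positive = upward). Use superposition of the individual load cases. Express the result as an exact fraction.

Load 1 — uniform load w=18 kN/m over full span:
  R_A = wL/2 = 18·20/2 = 180 kN
  R_B = wL/2 = 18·20/2 = 180 kN
Load 2 — applied couple M₀=3 kN·m at a=15 m (b=L-a=5):
  R_A = M₀/L = 3/20 kN
  R_B = -M₀/L = -3/20 kN
Superposition: R_A = 3603/20 kN, R_B = 3597/20 kN

R_A = 3603/20 kN, R_B = 3597/20 kN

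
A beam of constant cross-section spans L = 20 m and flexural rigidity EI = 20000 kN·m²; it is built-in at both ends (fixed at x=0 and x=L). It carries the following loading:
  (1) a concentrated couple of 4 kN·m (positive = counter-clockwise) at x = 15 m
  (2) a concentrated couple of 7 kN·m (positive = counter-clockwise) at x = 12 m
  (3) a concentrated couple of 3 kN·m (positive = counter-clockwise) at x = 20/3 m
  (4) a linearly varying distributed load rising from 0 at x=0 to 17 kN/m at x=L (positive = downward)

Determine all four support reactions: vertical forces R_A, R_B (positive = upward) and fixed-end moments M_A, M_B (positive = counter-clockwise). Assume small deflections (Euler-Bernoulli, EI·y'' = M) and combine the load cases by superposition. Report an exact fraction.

Load 1 — applied couple M₀=4 kN·m at a=15 m (b=L-a=5):
  R_A = 6M₀ab/L³ = 6·4·15·5/20³ = 9/40 kN
  M_A = M₀b(2a-b)/L² = 4·5·(2·15-5)/20² = 5/4 kN·m
  R_B = -6M₀ab/L³ = -6·4·15·5/20³ = -9/40 kN
  M_B = M₀a(2b-a)/L² = 4·15·(2·5-15)/20² = -3/4 kN·m
Load 2 — applied couple M₀=7 kN·m at a=12 m (b=L-a=8):
  R_A = 6M₀ab/L³ = 6·7·12·8/20³ = 63/125 kN
  M_A = M₀b(2a-b)/L² = 7·8·(2·12-8)/20² = 56/25 kN·m
  R_B = -6M₀ab/L³ = -6·7·12·8/20³ = -63/125 kN
  M_B = M₀a(2b-a)/L² = 7·12·(2·8-12)/20² = 21/25 kN·m
Load 3 — applied couple M₀=3 kN·m at a=20/3 m (b=L-a=40/3):
  R_A = 6M₀ab/L³ = 6·3·(20/3)·(40/3)/20³ = 1/5 kN
  M_A = M₀b(2a-b)/L² = 3·(40/3)·(2·(20/3)-(40/3))/20² = 0 kN·m
  R_B = -6M₀ab/L³ = -6·3·(20/3)·(40/3)/20³ = -1/5 kN
  M_B = M₀a(2b-a)/L² = 3·(20/3)·(2·(40/3)-(20/3))/20² = 1 kN·m
Load 4 — triangular load w₀=17 kN/m (0→w₀ over full span):
  R_A = 3w₀L/20 = 3·17·20/20 = 51 kN
  M_A = w₀L²/30 = 17·20²/30 = 680/3 kN·m
  R_B = 7w₀L/20 = 7·17·20/20 = 119 kN
  M_B = -w₀L²/20 = -17·20²/20 = -340 kN·m
Superposition: R_A = 51929/1000 kN, M_A = 69047/300 kN·m, R_B = 118071/1000 kN, M_B = -33891/100 kN·m

R_A = 51929/1000 kN, M_A = 69047/300 kN·m, R_B = 118071/1000 kN, M_B = -33891/100 kN·m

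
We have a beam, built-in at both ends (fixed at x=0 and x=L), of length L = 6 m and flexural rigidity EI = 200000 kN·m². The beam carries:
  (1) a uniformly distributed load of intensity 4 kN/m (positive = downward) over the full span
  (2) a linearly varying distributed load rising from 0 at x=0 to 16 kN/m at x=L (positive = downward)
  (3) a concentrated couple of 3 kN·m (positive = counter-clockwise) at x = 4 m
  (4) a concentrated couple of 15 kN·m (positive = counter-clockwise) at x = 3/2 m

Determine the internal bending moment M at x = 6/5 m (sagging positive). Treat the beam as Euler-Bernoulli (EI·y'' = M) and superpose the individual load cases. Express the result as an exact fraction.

M(6/5) = 5639/2000 kN·m

Load 1 — uniform load w=4 kN/m over full span:
  M_1 = wLx/2 - wL²/12 - wx²/2 = 4·6·(6/5)/2 - 4·6²/12 - 4·(6/5)²/2 = -12/25 kN·m
Load 2 — triangular load w₀=16 kN/m (0→w₀ over full span):
  M_2 = 3w₀Lx/20 - w₀L²/30 - w₀x³/(6L) = 3·16·6·(6/5)/20 - 16·6²/30 - 16·(6/5)³/(6·6) = -336/125 kN·m
Load 3 — applied couple M₀=3 kN·m at a=4 m (b=L-a=2):
  M_3 = R_Ax - M_A  [x≤a] with R_A=2/3, M_A=1 = (2/3)·(6/5) - 1 = -1/5 kN·m
Load 4 — applied couple M₀=15 kN·m at a=3/2 m (b=L-a=9/2):
  M_4 = R_Ax - M_A  [x≤a] with R_A=45/16, M_A=-45/16 = (45/16)·(6/5) - (-45/16) = 99/16 kN·m
Superposition: M = Σ M_i = 5639/2000 kN·m ≈ 2.819500 kN·m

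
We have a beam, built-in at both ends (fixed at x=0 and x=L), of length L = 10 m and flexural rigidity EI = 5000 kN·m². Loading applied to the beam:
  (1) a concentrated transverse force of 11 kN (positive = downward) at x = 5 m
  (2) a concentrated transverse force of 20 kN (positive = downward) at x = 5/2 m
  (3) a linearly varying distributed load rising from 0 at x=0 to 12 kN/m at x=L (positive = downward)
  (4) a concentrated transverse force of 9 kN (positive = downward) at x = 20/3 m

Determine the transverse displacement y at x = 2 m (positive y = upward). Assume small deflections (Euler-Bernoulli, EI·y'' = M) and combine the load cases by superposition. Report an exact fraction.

Load 1 — point force P=11 kN at a=5 m (b=L-a=5):
  y_1 = -Pb²x²(3aL-(3a+b)x)/(6L³EI)  [x≤a] = -11·5²·2²·(3·5·10-(3·5+5)·2)/(6·10³·5000) = -121/30000 m
Load 2 — point force P=20 kN at a=5/2 m (b=L-a=15/2):
  y_2 = -Pb²x²(3aL-(3a+b)x)/(6L³EI)  [x≤a] = -20·(15/2)²·2²·(3·(5/2)·10-(3·(5/2)+(15/2))·2)/(6·10³·5000) = -27/4000 m
Load 3 — triangular load w₀=12 kN/m (0→w₀ over full span):
  y_3 = -w₀x²(L-x)²(x+2L)/(120LEI) = -12·2²·(10-2)²·(2+2·10)/(120·10·5000) = -176/15625 m
Load 4 — point force P=9 kN at a=20/3 m (b=L-a=10/3):
  y_4 = -Pb²x²(3aL-(3a+b)x)/(6L³EI)  [x≤a] = -9·(10/3)²·2²·(3·(20/3)·10-(3·(20/3)+(10/3))·2)/(6·10³·5000) = -23/11250 m
Superposition: y = Σ y_i = -108413/4500000 m ≈ -0.024092 m

y(2) = -108413/4500000 m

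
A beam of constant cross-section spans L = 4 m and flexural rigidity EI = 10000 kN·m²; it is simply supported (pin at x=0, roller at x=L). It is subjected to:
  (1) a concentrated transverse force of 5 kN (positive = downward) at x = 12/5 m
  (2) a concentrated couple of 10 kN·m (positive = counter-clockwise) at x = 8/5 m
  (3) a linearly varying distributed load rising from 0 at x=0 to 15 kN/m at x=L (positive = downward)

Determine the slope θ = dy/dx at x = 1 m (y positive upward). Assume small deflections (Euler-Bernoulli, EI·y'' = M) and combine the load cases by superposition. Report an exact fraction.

Load 1 — point force P=5 kN at a=12/5 m (b=L-a=8/5):
  θ_1 = -Pb(L²-b²-3x²)/(6LEI)  [x≤a] = -5·(8/5)·(4²-(8/5)²-3·1²)/(6·4·10000) = -87/250000 rad
Load 2 — applied couple M₀=10 kN·m at a=8/5 m (b=L-a=12/5):
  θ_2 = (M₀x²/(2L)+C₁)/EI  [x≤a] with C₁=M₀(3b²-L²)/(6L)=8/15 = (10·1²/(2·4)+(8/15))/10000 = 107/600000 rad
Load 3 — triangular load w₀=15 kN/m (0→w₀ over full span):
  θ_3 = -w₀(7L⁴-30L²x²+15x⁴)/(360LEI) = -15·(7·4⁴-30·4²·1²+15·1⁴)/(360·4·10000) = -1327/960000 rad
Superposition: θ = Σ θ_i = -37247/24000000 rad ≈ -0.001552 rad

θ(1) = -37247/24000000 rad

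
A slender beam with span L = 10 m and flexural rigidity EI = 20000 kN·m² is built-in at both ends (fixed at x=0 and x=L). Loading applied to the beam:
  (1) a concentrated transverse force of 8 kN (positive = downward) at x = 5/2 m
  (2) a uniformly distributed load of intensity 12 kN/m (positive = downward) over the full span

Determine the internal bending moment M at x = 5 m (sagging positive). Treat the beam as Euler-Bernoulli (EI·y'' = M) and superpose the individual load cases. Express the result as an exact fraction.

M(5) = 105/2 kN·m

Load 1 — point force P=8 kN at a=5/2 m (b=L-a=15/2):
  M_1 = Pa²(a+3b)(L-x)/L³ - Pa²b/L²  [x>a] = 8·(5/2)²·((5/2)+3·(15/2))·(10-5)/10³ - 8·(5/2)²·(15/2)/10² = 5/2 kN·m
Load 2 — uniform load w=12 kN/m over full span:
  M_2 = wLx/2 - wL²/12 - wx²/2 = 12·10·5/2 - 12·10²/12 - 12·5²/2 = 50 kN·m
Superposition: M = Σ M_i = 105/2 kN·m ≈ 52.500000 kN·m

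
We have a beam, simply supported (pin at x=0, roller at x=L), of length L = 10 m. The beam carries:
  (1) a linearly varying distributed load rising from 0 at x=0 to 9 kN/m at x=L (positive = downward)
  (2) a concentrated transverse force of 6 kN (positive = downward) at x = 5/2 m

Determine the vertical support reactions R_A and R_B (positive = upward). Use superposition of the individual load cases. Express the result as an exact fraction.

R_A = 39/2 kN, R_B = 63/2 kN

Load 1 — triangular load w₀=9 kN/m (0→w₀ over full span):
  R_A = w₀L/6 = 9·10/6 = 15 kN
  R_B = w₀L/3 = 9·10/3 = 30 kN
Load 2 — point force P=6 kN at a=5/2 m (b=L-a=15/2):
  R_A = Pb/L = 6·(15/2)/10 = 9/2 kN
  R_B = Pa/L = 6·(5/2)/10 = 3/2 kN
Superposition: R_A = 39/2 kN, R_B = 63/2 kN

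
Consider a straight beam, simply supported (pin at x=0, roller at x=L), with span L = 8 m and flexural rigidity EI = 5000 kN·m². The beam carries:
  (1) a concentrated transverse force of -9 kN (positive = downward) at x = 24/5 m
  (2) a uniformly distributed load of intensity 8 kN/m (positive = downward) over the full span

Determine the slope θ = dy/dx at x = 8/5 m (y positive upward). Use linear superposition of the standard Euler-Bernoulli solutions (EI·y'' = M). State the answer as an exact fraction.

Load 1 — point force P=-9 kN at a=24/5 m (b=L-a=16/5):
  θ_1 = -Pb(L²-b²-3x²)/(6LEI)  [x≤a] = -(-9)·(16/5)·(8²-(16/5)²-3·(8/5)²)/(6·8·5000) = 432/78125 rad
Load 2 — uniform load w=8 kN/m over full span:
  θ_2 = -w(L³-6Lx²+4x³)/(24EI) = -8·(8³-6·8·(8/5)²+4·(8/5)³)/(24·5000) = -2112/78125 rad
Superposition: θ = Σ θ_i = -336/15625 rad ≈ -0.021504 rad

θ(8/5) = -336/15625 rad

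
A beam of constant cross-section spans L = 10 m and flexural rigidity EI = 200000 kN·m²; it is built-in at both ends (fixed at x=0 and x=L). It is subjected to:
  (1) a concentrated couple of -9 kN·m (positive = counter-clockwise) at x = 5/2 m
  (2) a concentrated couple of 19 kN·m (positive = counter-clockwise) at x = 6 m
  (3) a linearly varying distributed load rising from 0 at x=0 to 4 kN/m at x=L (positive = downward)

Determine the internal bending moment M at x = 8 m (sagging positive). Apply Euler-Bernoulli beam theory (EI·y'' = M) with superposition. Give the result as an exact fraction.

Load 1 — applied couple M₀=-9 kN·m at a=5/2 m (b=L-a=15/2):
  M_1 = R_Ax - M_A - M₀  [x>a] with R_A=-81/80, M_A=27/16 = (-81/80)·8 - (27/16) - (-9) = -63/80 kN·m
Load 2 — applied couple M₀=19 kN·m at a=6 m (b=L-a=4):
  M_2 = R_Ax - M_A - M₀  [x>a] with R_A=342/125, M_A=152/25 = (342/125)·8 - (152/25) - 19 = -399/125 kN·m
Load 3 — triangular load w₀=4 kN/m (0→w₀ over full span):
  M_3 = 3w₀Lx/20 - w₀L²/30 - w₀x³/(6L) = 3·4·10·8/20 - 4·10²/30 - 4·8³/(6·10) = 8/15 kN·m
Superposition: M = Σ M_i = -20677/6000 kN·m ≈ -3.446167 kN·m

M(8) = -20677/6000 kN·m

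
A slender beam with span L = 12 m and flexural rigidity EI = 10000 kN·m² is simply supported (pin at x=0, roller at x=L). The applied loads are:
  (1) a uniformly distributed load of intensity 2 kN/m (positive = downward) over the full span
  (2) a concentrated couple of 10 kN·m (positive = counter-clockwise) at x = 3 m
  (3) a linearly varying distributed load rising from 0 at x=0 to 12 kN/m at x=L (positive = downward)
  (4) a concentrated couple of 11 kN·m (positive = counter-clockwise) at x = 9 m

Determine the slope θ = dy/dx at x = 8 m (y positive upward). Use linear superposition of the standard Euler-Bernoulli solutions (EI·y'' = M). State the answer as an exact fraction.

Load 1 — uniform load w=2 kN/m over full span:
  θ_1 = -w(L³-6Lx²+4x³)/(24EI) = -2·(12³-6·12·8²+4·8³)/(24·10000) = 13/1875 rad
Load 2 — applied couple M₀=10 kN·m at a=3 m (b=L-a=9):
  θ_2 = (M₀x²/(2L)-M₀(x-a)+C₁)/EI  [x>a] with C₁=M₀(3b²-L²)/(6L)=55/4 = (10·8²/(2·12)-10·(8-3)+(55/4))/10000 = -23/24000 rad
Load 3 — triangular load w₀=12 kN/m (0→w₀ over full span):
  θ_3 = -w₀(7L⁴-30L²x²+15x⁴)/(360LEI) = -12·(7·12⁴-30·12²·8²+15·8⁴)/(360·12·10000) = 182/9375 rad
Load 4 — applied couple M₀=11 kN·m at a=9 m (b=L-a=3):
  θ_4 = (M₀x²/(2L)+C₁)/EI  [x≤a] with C₁=M₀(3b²-L²)/(6L)=-143/8 = (11·8²/(2·12)+(-143/8))/10000 = 11/9600 rad
Superposition: θ = Σ θ_i = 31841/1200000 rad ≈ 0.026534 rad

θ(8) = 31841/1200000 rad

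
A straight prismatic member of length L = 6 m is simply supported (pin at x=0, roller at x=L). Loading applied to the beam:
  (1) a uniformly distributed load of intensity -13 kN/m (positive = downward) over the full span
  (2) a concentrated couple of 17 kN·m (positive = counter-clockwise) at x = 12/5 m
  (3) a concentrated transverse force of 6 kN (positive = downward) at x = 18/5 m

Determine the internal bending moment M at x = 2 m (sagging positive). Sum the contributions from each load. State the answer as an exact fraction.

Load 1 — uniform load w=-13 kN/m over full span:
  M_1 = wx(L-x)/2 = (-13)·2·(6-2)/2 = -52 kN·m
Load 2 — applied couple M₀=17 kN·m at a=12/5 m (b=L-a=18/5):
  M_2 = M₀x/L  [x≤a] = 17·2/6 = 17/3 kN·m
Load 3 — point force P=6 kN at a=18/5 m (b=L-a=12/5):
  M_3 = Pbx/L  [x≤a] = 6·(12/5)·2/6 = 24/5 kN·m
Superposition: M = Σ M_i = -623/15 kN·m ≈ -41.533333 kN·m

M(2) = -623/15 kN·m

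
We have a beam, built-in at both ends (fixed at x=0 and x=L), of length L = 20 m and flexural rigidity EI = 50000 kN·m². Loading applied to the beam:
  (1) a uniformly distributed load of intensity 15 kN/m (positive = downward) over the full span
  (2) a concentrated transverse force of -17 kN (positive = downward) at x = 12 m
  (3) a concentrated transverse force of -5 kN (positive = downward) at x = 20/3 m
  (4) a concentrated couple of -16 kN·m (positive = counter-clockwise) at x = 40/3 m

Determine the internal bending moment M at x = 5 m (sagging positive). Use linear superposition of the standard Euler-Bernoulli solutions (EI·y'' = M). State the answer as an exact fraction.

M(5) = 83047/1350 kN·m

Load 1 — uniform load w=15 kN/m over full span:
  M_1 = wLx/2 - wL²/12 - wx²/2 = 15·20·5/2 - 15·20²/12 - 15·5²/2 = 125/2 kN·m
Load 2 — point force P=-17 kN at a=12 m (b=L-a=8):
  M_2 = Pb²(3a+b)x/L³ - Pab²/L²  [x≤a] = (-17)·8²·(3·12+8)·5/20³ - (-17)·12·8²/20² = 68/25 kN·m
Load 3 — point force P=-5 kN at a=20/3 m (b=L-a=40/3):
  M_3 = Pb²(3a+b)x/L³ - Pab²/L²  [x≤a] = (-5)·(40/3)²·(3·(20/3)+(40/3))·5/20³ - (-5)·(20/3)·(40/3)²/20² = -100/27 kN·m
Load 4 — applied couple M₀=-16 kN·m at a=40/3 m (b=L-a=20/3):
  M_4 = R_Ax - M_A  [x≤a] with R_A=-16/15, M_A=-16/3 = (-16/15)·5 - (-16/3) = 0 kN·m
Superposition: M = Σ M_i = 83047/1350 kN·m ≈ 61.516296 kN·m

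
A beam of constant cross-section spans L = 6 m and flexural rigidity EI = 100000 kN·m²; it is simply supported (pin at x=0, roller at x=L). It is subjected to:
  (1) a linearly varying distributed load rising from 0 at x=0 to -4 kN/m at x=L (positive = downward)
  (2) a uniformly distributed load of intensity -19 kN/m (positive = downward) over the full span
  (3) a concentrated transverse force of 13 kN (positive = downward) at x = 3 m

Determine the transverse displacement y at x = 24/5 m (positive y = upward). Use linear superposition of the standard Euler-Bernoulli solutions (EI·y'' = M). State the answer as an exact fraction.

Load 1 — triangular load w₀=-4 kN/m (0→w₀ over full span):
  y_1 = -w₀x(7L⁴-10L²x²+3x⁴)/(360LEI) = -(-4)·(24/5)·(7·6⁴-10·6²·(24/5)²+3·(24/5)⁴)/(360·6·100000) = 10287/48828125 m
Load 2 — uniform load w=-19 kN/m over full span:
  y_2 = -wx(L³-2Lx²+x³)/(24EI) = -(-19)·(24/5)·(6³-2·6·(24/5)²+(24/5)³)/(24·100000) = 14877/7812500 m
Load 3 — point force P=13 kN at a=3 m (b=L-a=3):
  y_3 = -Pa(L-x)(2Lx-a²-x²)/(6LEI)  [x>a] = -13·3·(6-(24/5))·(2·6·(24/5)-3²-(24/5)²)/(6·6·100000) = -8307/25000000 m
Superposition: y = Σ y_i = 5570793/3125000000 m ≈ 0.001783 m

y(24/5) = 5570793/3125000000 m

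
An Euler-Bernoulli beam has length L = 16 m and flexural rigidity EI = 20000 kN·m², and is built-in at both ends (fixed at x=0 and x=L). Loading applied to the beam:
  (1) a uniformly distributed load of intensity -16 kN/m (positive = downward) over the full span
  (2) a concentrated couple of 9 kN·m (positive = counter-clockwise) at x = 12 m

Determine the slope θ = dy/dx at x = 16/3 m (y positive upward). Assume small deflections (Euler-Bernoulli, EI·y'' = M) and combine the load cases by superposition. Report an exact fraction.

Load 1 — uniform load w=-16 kN/m over full span:
  θ_1 = -wx(L-x)(L-2x)/(12EI) = -(-16)·(16/3)·(16-(16/3))·(16-2·(16/3))/(12·20000) = 1024/50625 rad
Load 2 — applied couple M₀=9 kN·m at a=12 m (b=L-a=4):
  θ_2 = (R_Ax²/2 - M_Ax)/EI  [x≤a] with R_A=81/128, M_A=45/16 = ((81/128)·(16/3)²/2 - (45/16)·(16/3))/20000 = -3/10000 rad
Superposition: θ = Σ θ_i = 16141/810000 rad ≈ 0.019927 rad

θ(16/3) = 16141/810000 rad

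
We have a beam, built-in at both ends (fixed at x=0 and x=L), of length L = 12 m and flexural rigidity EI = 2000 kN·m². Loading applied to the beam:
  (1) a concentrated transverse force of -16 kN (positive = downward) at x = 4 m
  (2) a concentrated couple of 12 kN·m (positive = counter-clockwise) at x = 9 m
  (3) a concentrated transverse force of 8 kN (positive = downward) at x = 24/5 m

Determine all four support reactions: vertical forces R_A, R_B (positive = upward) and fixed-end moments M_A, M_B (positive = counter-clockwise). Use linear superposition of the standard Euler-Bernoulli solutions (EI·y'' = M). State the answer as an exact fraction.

Load 1 — point force P=-16 kN at a=4 m (b=L-a=8):
  R_A = Pb²(3a+b)/L³ = (-16)·8²·(3·4+8)/12³ = -320/27 kN
  M_A = Pab²/L² = (-16)·4·8²/12² = -256/9 kN·m
  R_B = Pa²(a+3b)/L³ = (-16)·4²·(4+3·8)/12³ = -112/27 kN
  M_B = -Pa²b/L² = -(-16)·4²·8/12² = 128/9 kN·m
Load 2 — applied couple M₀=12 kN·m at a=9 m (b=L-a=3):
  R_A = 6M₀ab/L³ = 6·12·9·3/12³ = 9/8 kN
  M_A = M₀b(2a-b)/L² = 12·3·(2·9-3)/12² = 15/4 kN·m
  R_B = -6M₀ab/L³ = -6·12·9·3/12³ = -9/8 kN
  M_B = M₀a(2b-a)/L² = 12·9·(2·3-9)/12² = -9/4 kN·m
Load 3 — point force P=8 kN at a=24/5 m (b=L-a=36/5):
  R_A = Pb²(3a+b)/L³ = 8·(36/5)²·(3·(24/5)+(36/5))/12³ = 648/125 kN
  M_A = Pab²/L² = 8·(24/5)·(36/5)²/12² = 1728/125 kN·m
  R_B = Pa²(a+3b)/L³ = 8·(24/5)²·((24/5)+3·(36/5))/12³ = 352/125 kN
  M_B = -Pa²b/L² = -8·(24/5)²·(36/5)/12² = -1152/125 kN·m
Superposition: R_A = -149657/27000 kN, M_A = -48917/4500 kN·m, R_B = -66343/27000 kN, M_B = 12403/4500 kN·m

R_A = -149657/27000 kN, M_A = -48917/4500 kN·m, R_B = -66343/27000 kN, M_B = 12403/4500 kN·m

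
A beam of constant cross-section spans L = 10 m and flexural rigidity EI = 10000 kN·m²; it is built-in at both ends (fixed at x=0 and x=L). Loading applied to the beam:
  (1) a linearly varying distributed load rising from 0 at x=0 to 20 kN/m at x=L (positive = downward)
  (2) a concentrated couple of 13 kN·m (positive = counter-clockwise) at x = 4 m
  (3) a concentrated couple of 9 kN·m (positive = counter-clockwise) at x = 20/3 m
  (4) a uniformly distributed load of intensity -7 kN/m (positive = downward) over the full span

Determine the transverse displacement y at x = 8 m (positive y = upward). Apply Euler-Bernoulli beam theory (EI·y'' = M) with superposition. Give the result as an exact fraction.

y(8) = -317/78125 m

Load 1 — triangular load w₀=20 kN/m (0→w₀ over full span):
  y_1 = -w₀x²(L-x)²(x+2L)/(120LEI) = -20·8²·(10-8)²·(8+2·10)/(120·10·10000) = -112/9375 m
Load 2 — applied couple M₀=13 kN·m at a=4 m (b=L-a=6):
  y_2 = (R_Ax³/6 - M_Ax²/2 - M₀(x-a)²/2)/EI  [x>a] with R_A=234/125, M_A=39/25 = ((234/125)·8³/6 - (39/25)·8²/2 - 13·(8-4)²/2)/10000 = 91/156250 m
Load 3 — applied couple M₀=9 kN·m at a=20/3 m (b=L-a=10/3):
  y_3 = (R_Ax³/6 - M_Ax²/2 - M₀(x-a)²/2)/EI  [x>a] with R_A=6/5, M_A=3 = ((6/5)·8³/6 - 3·8²/2 - 9·(8-(20/3))²/2)/10000 = -1/6250 m
Load 4 — uniform load w=-7 kN/m over full span:
  y_4 = -wx²(L-x)²/(24EI) = -(-7)·8²·(10-8)²/(24·10000) = 14/1875 m
Superposition: y = Σ y_i = -317/78125 m ≈ -0.004058 m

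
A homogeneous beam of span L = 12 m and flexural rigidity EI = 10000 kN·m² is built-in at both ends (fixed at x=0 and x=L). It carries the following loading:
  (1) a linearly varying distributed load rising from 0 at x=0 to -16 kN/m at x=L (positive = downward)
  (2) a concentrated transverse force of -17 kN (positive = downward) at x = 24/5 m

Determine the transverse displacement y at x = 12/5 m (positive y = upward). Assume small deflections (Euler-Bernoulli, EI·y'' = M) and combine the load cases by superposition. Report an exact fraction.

y(12/5) = 209898/9765625 m

Load 1 — triangular load w₀=-16 kN/m (0→w₀ over full span):
  y_1 = -w₀x²(L-x)²(x+2L)/(120LEI) = -(-16)·(12/5)²·(12-(12/5))²·((12/5)+2·12)/(120·12·10000) = 152064/9765625 m
Load 2 — point force P=-17 kN at a=24/5 m (b=L-a=36/5):
  y_2 = -Pb²x²(3aL-(3a+b)x)/(6L³EI)  [x≤a] = -(-17)·(36/5)²·(12/5)²·(3·(24/5)·12-(3·(24/5)+(36/5))·(12/5))/(6·12³·10000) = 57834/9765625 m
Superposition: y = Σ y_i = 209898/9765625 m ≈ 0.021494 m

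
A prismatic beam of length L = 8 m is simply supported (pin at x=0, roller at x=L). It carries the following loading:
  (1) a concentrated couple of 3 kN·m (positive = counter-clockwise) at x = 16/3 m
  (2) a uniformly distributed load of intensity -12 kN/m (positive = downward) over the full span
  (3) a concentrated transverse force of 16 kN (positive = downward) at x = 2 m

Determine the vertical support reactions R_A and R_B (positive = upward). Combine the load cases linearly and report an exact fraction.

R_A = -285/8 kN, R_B = -355/8 kN

Load 1 — applied couple M₀=3 kN·m at a=16/3 m (b=L-a=8/3):
  R_A = M₀/L = 3/8 kN
  R_B = -M₀/L = -3/8 kN
Load 2 — uniform load w=-12 kN/m over full span:
  R_A = wL/2 = (-12)·8/2 = -48 kN
  R_B = wL/2 = (-12)·8/2 = -48 kN
Load 3 — point force P=16 kN at a=2 m (b=L-a=6):
  R_A = Pb/L = 16·6/8 = 12 kN
  R_B = Pa/L = 16·2/8 = 4 kN
Superposition: R_A = -285/8 kN, R_B = -355/8 kN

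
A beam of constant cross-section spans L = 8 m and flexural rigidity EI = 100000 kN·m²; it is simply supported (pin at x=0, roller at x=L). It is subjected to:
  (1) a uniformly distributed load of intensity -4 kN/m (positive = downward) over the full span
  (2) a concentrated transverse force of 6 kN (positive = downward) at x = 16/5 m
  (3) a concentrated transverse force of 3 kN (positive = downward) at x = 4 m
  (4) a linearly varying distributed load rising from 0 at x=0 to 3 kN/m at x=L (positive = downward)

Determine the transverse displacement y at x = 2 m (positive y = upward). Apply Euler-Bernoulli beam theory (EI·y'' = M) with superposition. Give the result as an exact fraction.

Load 1 — uniform load w=-4 kN/m over full span:
  y_1 = -wx(L³-2Lx²+x³)/(24EI) = -(-4)·2·(8³-2·8·2²+2³)/(24·100000) = 19/12500 m
Load 2 — point force P=6 kN at a=16/5 m (b=L-a=24/5):
  y_2 = -Pbx(L²-b²-x²)/(6LEI)  [x≤a] = -6·(24/5)·2·(8²-(24/5)²-2²)/(6·8·100000) = -693/1562500 m
Load 3 — point force P=3 kN at a=4 m (b=L-a=4):
  y_3 = -Pbx(L²-b²-x²)/(6LEI)  [x≤a] = -3·4·2·(8²-4²-2²)/(6·8·100000) = -11/50000 m
Load 4 — triangular load w₀=3 kN/m (0→w₀ over full span):
  y_4 = -w₀x(7L⁴-10L²x²+3x⁴)/(360LEI) = -3·2·(7·8⁴-10·8²·2²+3·2⁴)/(360·8·100000) = -109/200000 m
Superposition: y = Σ y_i = 7787/25000000 m ≈ 0.000311 m

y(2) = 7787/25000000 m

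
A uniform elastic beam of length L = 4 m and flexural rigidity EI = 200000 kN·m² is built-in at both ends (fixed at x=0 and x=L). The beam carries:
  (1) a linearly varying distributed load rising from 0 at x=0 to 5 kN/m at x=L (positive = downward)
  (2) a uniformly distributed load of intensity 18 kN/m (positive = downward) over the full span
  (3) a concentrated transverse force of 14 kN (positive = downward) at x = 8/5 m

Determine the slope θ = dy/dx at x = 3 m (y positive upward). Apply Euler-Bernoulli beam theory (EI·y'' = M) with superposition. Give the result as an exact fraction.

θ(3) = 52773/800000000 rad

Load 1 — triangular load w₀=5 kN/m (0→w₀ over full span):
  θ_1 = -w₀(2x(L-x)(L-2x)(x+2L)+x²(L-x)²)/(120LEI) = -5·(2·3·(4-3)·(4-2·3)·(3+2·4)+3²·(4-3)²)/(120·4·200000) = 41/6400000 rad
Load 2 — uniform load w=18 kN/m over full span:
  θ_2 = -wx(L-x)(L-2x)/(12EI) = -18·3·(4-3)·(4-2·3)/(12·200000) = 9/200000 rad
Load 3 — point force P=14 kN at a=8/5 m (b=L-a=12/5):
  θ_3 = Pa²(L-x)(2bL-(3b+a)(L-x))/(2L³EI)  [x>a] = 14·(8/5)²·(4-3)·(2·(12/5)·4-(3·(12/5)+(8/5))·(4-3))/(2·4³·200000) = 91/6250000 rad
Superposition: θ = Σ θ_i = 52773/800000000 rad ≈ 0.000066 rad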